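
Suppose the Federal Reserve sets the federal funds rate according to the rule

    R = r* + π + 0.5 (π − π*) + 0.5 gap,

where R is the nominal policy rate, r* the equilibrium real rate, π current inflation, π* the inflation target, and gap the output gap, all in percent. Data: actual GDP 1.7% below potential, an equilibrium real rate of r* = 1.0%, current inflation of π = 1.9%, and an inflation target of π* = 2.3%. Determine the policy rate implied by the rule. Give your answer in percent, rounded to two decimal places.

1.85%

Output 1.7% below potential → gap = -1.7.
R = 1.0 + 1.9 + 0.5 × (1.9 − 2.3) + 0.5 × (-1.7)
   = 1.0 + 1.9 − 0.2 − 0.85 = 1.85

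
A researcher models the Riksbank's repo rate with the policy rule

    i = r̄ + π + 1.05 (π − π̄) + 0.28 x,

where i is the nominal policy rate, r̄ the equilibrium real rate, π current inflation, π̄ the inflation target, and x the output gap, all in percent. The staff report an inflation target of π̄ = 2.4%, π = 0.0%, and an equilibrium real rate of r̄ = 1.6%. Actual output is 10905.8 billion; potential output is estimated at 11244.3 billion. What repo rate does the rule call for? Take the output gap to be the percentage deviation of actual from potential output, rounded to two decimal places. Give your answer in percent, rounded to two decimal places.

Output gap = 100 × (10905.8 − 11244.3) / 11244.3 = -3.01%.
i = 1.60 + 0.00 + 1.05 × (0.00 − 2.40) + 0.28 × (-3.01)
   = 1.60 + 0 − 2.52 − 0.8428 = -1.76

-1.76%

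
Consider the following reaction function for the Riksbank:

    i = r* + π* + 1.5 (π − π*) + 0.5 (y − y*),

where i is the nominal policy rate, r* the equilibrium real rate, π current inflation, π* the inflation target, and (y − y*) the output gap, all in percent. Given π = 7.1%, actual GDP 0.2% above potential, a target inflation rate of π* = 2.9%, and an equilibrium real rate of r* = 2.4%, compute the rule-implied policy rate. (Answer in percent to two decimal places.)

Output 0.2% above potential → (y − y*) = 0.2.
i = 2.4 + 2.9 + 1.5 × (7.1 − 2.9) + 0.5 × 0.2
   = 2.4 + 2.9 + 6.3 + 0.1 = 11.70

11.70%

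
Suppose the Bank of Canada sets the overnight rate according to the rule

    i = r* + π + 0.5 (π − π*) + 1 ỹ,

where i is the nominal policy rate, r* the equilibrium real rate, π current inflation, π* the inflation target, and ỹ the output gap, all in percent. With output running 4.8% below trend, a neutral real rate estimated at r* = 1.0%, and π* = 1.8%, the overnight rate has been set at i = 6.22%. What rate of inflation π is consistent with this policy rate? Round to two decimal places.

7.28%

Output 4.8% below potential → ỹ = -4.8.
Collecting π: i = r* + (1 + 0.5) π − 0.5 π* + 1 ỹ
1.5 π = 6.22 − 1.0 + 0.5 × 1.8 − 1 × (-4.8) = 10.92
π = 10.92 / 1.5 = 7.28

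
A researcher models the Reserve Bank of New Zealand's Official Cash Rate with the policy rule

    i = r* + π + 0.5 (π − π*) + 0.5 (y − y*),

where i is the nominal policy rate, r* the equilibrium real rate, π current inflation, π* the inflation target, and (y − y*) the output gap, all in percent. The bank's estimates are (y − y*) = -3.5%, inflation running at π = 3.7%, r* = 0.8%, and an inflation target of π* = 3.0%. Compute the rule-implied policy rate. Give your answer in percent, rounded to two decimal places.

3.10%

i = 0.8 + 3.7 + 0.5 × (3.7 − 3.0) + 0.5 × (-3.5)
   = 0.8 + 3.7 + 0.35 − 1.75 = 3.10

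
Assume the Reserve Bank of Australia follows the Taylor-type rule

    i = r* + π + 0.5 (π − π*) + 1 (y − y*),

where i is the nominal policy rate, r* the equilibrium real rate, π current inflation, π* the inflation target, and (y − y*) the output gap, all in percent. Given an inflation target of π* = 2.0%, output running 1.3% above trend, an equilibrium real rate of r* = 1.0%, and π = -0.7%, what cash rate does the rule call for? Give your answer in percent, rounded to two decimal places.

0.25%

Output 1.3% above potential → (y − y*) = 1.3.
i = 1.0 + (-0.7) + 0.5 × (-0.7 − 2.0) + 1 × 1.3
   = 1.0 − 0.7 − 1.35 + 1.3 = 0.25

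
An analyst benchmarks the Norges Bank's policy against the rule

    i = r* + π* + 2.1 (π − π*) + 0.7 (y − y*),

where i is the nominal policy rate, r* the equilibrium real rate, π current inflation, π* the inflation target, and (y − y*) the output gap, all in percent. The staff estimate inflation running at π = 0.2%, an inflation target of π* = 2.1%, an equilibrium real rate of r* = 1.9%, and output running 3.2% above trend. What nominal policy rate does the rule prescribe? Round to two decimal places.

Output 3.2% above potential → (y − y*) = 3.2.
i = 1.9 + 2.1 + 2.1 × (0.2 − 2.1) + 0.7 × 3.2
   = 1.9 + 2.1 − 3.99 + 2.24 = 2.25

2.25%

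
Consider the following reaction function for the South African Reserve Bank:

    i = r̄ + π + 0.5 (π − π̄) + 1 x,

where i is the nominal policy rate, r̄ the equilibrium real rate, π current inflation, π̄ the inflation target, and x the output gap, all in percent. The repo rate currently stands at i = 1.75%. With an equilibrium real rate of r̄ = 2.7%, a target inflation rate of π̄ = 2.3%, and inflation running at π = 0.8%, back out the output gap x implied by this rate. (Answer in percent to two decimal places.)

-1.00%

1 x = 1.75 − 2.7 − 0.8 − 0.5 × (0.8 − 2.3) = -1
x = -1 / 1 = -1.00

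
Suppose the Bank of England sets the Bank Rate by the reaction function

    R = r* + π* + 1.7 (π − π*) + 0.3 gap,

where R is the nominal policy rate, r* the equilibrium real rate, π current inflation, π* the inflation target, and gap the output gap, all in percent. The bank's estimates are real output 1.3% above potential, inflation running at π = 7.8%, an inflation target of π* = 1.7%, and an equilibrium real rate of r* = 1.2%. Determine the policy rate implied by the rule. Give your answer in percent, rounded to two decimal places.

13.66%

Output 1.3% above potential → gap = 1.3.
R = 1.2 + 1.7 + 1.7 × (7.8 − 1.7) + 0.3 × 1.3
   = 1.2 + 1.7 + 10.37 + 0.39 = 13.66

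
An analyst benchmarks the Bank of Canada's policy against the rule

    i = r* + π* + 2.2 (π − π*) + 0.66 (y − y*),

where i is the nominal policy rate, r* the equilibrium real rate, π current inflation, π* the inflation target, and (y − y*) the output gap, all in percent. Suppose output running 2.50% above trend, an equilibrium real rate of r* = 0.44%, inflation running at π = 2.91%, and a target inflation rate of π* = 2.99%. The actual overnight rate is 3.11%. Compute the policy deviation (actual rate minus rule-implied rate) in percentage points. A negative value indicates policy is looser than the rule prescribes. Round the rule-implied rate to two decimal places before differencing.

Output 2.50% above potential → (y − y*) = 2.50.
i = 0.44 + 2.99 + 2.2 × (2.91 − 2.99) + 0.66 × 2.50
   = 0.44 + 2.99 − 0.176 + 1.65 = 4.90
Deviation = 3.11 − 4.90 = -1.79 pp.

-1.79 pp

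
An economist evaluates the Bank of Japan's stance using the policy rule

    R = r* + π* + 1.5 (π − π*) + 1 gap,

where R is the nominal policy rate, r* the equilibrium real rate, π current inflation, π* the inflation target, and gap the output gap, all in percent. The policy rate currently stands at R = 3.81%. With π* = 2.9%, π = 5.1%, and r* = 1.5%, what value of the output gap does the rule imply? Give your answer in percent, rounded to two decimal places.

1 gap = 3.81 − 1.5 − 2.9 − 1.5 × (5.1 − 2.9) = -3.89
gap = -3.89 / 1 = -3.89

-3.89%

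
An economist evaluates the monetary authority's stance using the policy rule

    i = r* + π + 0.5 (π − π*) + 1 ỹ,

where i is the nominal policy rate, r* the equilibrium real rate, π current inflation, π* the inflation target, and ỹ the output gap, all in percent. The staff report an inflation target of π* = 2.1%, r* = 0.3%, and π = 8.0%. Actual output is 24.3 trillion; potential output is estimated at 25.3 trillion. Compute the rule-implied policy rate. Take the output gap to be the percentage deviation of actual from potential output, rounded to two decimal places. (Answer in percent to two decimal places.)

7.30%

Output gap = 100 × (24.3 − 25.3) / 25.3 = -3.95%.
i = 0.30 + 8.00 + 0.5 × (8.00 − 2.10) + 1 × (-3.95)
   = 0.30 + 8 + 2.95 − 3.95 = 7.30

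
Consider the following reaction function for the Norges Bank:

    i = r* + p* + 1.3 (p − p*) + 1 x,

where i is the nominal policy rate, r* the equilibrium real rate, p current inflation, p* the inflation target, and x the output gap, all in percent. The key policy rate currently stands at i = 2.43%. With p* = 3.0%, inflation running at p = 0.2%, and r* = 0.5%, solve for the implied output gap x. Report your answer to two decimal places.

2.57%

1 x = 2.43 − 0.5 − 3.0 − 1.3 × (0.2 − 3.0) = 2.57
x = 2.57 / 1 = 2.57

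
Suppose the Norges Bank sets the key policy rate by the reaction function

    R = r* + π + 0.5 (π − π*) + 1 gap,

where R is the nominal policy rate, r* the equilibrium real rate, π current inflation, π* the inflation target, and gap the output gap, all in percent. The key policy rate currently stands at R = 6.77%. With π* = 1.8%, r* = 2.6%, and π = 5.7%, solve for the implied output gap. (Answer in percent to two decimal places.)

1 gap = 6.77 − 2.6 − 5.7 − 0.5 × (5.7 − 1.8) = -3.48
gap = -3.48 / 1 = -3.48

-3.48%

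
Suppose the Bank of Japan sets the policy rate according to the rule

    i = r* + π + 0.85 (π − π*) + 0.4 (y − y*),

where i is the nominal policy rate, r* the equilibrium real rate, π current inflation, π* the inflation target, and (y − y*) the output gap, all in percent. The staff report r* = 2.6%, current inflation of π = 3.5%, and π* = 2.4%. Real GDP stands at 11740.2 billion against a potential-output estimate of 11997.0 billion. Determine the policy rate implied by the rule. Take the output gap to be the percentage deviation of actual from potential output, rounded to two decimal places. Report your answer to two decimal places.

6.18%

Output gap = 100 × (11740.2 − 11997.0) / 11997.0 = -2.14%.
i = 2.60 + 3.50 + 0.85 × (3.50 − 2.40) + 0.4 × (-2.14)
   = 2.60 + 3.5 + 0.935 − 0.856 = 6.18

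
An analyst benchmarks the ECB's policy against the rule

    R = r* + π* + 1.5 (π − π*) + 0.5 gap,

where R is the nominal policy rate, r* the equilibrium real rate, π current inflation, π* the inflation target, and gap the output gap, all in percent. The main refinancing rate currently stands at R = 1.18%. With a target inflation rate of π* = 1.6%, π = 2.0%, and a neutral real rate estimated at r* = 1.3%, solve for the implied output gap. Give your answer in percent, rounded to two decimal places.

-4.64%

0.5 gap = 1.18 − 1.3 − 1.6 − 1.5 × (2.0 − 1.6) = -2.32
gap = -2.32 / 0.5 = -4.64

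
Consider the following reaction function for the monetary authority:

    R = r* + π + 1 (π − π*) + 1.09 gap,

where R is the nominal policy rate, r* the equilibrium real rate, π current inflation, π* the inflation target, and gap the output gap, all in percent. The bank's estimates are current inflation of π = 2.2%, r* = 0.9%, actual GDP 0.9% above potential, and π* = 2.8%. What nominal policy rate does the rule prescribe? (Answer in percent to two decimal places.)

3.48%

Output 0.9% above potential → gap = 0.9.
R = 0.9 + 2.2 + 1 × (2.2 − 2.8) + 1.09 × 0.9
   = 0.9 + 2.2 − 0.6 + 0.981 = 3.48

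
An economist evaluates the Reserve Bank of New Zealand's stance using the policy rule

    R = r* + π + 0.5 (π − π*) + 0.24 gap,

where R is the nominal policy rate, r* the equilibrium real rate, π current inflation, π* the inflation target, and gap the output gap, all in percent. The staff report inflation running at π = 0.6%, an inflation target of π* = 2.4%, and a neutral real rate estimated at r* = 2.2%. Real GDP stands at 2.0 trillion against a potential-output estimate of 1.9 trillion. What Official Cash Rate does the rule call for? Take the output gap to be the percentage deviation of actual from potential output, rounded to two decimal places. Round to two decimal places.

3.16%

Output gap = 100 × (2.0 − 1.9) / 1.9 = 5.26%.
R = 2.20 + 0.60 + 0.5 × (0.60 − 2.40) + 0.24 × 5.26
   = 2.20 + 0.6 − 0.9 + 1.2624 = 3.16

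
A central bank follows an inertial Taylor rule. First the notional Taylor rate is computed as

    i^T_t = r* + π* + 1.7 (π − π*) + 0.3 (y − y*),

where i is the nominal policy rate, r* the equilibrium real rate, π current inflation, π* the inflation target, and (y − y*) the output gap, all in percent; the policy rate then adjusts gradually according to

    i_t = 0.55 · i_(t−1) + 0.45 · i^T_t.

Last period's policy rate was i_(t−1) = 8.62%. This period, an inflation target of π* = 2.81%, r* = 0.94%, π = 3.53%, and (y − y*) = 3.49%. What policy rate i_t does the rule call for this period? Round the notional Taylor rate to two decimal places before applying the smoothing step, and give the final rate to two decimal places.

7.45%

i^T_t = 0.94 + 2.81 + 1.7 × (3.53 − 2.81) + 0.3 × 3.49
   = 0.94 + 2.81 + 1.224 + 1.047 = 6.02
i_t = 0.55 × 8.62 + 0.45 × 6.02 = 4.741 + 2.709 = 7.45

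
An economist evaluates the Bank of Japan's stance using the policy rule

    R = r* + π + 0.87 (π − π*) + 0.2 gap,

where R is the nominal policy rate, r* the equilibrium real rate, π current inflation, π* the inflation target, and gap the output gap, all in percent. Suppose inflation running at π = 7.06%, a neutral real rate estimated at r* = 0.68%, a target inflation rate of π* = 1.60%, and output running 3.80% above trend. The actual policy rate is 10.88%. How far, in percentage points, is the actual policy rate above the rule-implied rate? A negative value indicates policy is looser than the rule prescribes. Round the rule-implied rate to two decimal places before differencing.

Output 3.80% above potential → gap = 3.80.
R = 0.68 + 7.06 + 0.87 × (7.06 − 1.60) + 0.2 × 3.80
   = 0.68 + 7.06 + 4.7502 + 0.76 = 13.25
Deviation = 10.88 − 13.25 = -2.37 pp.

-2.37 pp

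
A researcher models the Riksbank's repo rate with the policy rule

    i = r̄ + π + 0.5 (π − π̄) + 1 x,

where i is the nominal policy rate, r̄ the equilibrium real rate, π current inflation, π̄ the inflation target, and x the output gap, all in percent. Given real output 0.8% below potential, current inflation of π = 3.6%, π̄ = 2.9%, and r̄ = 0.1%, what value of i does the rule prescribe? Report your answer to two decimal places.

Output 0.8% below potential → x = -0.8.
i = 0.1 + 3.6 + 0.5 × (3.6 − 2.9) + 1 × (-0.8)
   = 0.1 + 3.6 + 0.35 − 0.8 = 3.25

3.25%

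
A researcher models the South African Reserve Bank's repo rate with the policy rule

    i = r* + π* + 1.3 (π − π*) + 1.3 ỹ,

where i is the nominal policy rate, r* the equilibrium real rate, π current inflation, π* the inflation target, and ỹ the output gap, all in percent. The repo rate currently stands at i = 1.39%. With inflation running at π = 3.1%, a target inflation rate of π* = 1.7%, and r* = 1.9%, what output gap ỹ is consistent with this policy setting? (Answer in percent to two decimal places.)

-3.10%

1.3 ỹ = 1.39 − 1.9 − 1.7 − 1.3 × (3.1 − 1.7) = -4.03
ỹ = -4.03 / 1.3 = -3.10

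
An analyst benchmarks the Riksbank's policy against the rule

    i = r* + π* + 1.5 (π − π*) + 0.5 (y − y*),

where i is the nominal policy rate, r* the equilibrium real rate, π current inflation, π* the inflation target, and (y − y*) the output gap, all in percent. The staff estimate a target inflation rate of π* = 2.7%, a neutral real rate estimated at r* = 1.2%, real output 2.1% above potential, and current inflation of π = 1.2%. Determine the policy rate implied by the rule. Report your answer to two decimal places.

2.70%

Output 2.1% above potential → (y − y*) = 2.1.
i = 1.2 + 2.7 + 1.5 × (1.2 − 2.7) + 0.5 × 2.1
   = 1.2 + 2.7 − 2.25 + 1.05 = 2.70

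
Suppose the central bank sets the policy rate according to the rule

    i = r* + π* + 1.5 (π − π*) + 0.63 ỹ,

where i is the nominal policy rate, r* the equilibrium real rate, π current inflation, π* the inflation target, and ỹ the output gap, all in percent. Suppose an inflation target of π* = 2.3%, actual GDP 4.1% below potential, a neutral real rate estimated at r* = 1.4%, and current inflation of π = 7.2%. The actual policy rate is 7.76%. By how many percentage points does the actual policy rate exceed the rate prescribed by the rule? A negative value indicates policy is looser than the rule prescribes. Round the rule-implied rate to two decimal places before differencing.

-0.71 pp

Output 4.1% below potential → ỹ = -4.1.
i = 1.4 + 2.3 + 1.5 × (7.2 − 2.3) + 0.63 × (-4.1)
   = 1.4 + 2.3 + 7.35 − 2.583 = 8.47
Deviation = 7.76 − 8.47 = -0.71 pp.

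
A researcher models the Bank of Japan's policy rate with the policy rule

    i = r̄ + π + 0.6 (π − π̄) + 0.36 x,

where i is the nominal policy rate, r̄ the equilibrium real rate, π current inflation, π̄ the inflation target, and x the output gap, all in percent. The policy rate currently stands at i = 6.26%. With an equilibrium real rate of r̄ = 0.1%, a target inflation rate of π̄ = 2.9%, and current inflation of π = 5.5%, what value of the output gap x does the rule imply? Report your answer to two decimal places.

-2.50%

0.36 x = 6.26 − 0.1 − 5.5 − 0.6 × (5.5 − 2.9) = -0.9
x = -0.9 / 0.36 = -2.50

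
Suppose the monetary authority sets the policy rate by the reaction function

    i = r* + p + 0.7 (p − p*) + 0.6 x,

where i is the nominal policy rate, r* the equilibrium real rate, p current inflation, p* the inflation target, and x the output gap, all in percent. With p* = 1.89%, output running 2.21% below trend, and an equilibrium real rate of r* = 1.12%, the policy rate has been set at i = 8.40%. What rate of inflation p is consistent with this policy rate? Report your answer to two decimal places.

Output 2.21% below potential → x = -2.21.
Collecting p: i = r* + (1 + 0.7) p − 0.7 p* + 0.6 x
1.7 p = 8.40 − 1.12 + 0.7 × 1.89 − 0.6 × (-2.21) = 9.929
p = 9.929 / 1.7 = 5.84

5.84%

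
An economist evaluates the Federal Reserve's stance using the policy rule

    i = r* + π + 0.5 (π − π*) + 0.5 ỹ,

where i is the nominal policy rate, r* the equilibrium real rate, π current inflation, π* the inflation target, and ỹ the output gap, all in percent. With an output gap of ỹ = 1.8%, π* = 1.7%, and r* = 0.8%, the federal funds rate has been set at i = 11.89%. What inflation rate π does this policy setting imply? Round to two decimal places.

7.36%

Collecting π: i = r* + (1 + 0.5) π − 0.5 π* + 0.5 ỹ
1.5 π = 11.89 − 0.8 + 0.5 × 1.7 − 0.5 × 1.8 = 11.04
π = 11.04 / 1.5 = 7.36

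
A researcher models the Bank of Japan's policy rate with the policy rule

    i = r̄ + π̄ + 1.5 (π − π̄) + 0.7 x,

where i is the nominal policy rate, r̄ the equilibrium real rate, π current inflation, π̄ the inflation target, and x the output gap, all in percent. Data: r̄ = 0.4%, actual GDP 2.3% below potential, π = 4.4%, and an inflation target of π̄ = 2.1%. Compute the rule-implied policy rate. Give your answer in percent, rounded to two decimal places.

Output 2.3% below potential → x = -2.3.
i = 0.4 + 2.1 + 1.5 × (4.4 − 2.1) + 0.7 × (-2.3)
   = 0.4 + 2.1 + 3.45 − 1.61 = 4.34

4.34%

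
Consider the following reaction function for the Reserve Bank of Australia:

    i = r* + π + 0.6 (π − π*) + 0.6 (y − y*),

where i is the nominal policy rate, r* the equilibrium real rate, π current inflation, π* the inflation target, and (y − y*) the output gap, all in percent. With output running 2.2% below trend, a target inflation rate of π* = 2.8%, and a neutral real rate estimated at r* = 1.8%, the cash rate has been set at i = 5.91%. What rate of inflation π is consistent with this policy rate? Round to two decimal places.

Output 2.2% below potential → (y − y*) = -2.2.
Collecting π: i = r* + (1 + 0.6) π − 0.6 π* + 0.6 (y − y*)
1.6 π = 5.91 − 1.8 + 0.6 × 2.8 − 0.6 × (-2.2) = 7.11
π = 7.11 / 1.6 = 4.44

4.44%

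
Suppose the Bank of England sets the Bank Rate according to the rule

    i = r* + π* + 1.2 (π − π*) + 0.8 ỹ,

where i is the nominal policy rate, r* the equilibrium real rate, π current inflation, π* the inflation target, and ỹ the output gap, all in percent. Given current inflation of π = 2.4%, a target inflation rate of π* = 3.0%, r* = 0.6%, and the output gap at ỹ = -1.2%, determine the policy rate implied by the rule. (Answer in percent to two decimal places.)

1.92%

i = 0.6 + 3.0 + 1.2 × (2.4 − 3.0) + 0.8 × (-1.2)
   = 0.6 + 3 − 0.72 − 0.96 = 1.92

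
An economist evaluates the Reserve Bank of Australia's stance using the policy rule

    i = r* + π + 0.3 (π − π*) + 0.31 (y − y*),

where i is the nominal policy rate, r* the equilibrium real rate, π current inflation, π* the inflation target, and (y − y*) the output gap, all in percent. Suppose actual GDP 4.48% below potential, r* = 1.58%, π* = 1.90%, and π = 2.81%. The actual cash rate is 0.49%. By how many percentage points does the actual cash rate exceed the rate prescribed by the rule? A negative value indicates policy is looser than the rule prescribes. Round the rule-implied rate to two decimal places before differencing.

Output 4.48% below potential → (y − y*) = -4.48.
i = 1.58 + 2.81 + 0.3 × (2.81 − 1.90) + 0.31 × (-4.48)
   = 1.58 + 2.81 + 0.273 − 1.3888 = 3.27
Deviation = 0.49 − 3.27 = -2.78 pp.

-2.78 pp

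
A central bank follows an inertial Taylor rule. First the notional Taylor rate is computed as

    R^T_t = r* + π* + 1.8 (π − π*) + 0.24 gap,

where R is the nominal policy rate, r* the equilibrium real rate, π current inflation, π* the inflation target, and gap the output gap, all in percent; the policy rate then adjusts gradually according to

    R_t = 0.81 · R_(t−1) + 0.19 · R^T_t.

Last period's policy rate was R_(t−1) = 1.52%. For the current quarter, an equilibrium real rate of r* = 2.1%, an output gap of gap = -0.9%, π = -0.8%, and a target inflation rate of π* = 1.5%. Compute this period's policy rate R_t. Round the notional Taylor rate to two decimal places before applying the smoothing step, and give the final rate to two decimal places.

1.09%

R^T_t = 2.1 + 1.5 + 1.8 × (-0.8 − 1.5) + 0.24 × (-0.9)
   = 2.1 + 1.5 − 4.14 − 0.216 = -0.76
R_t = 0.81 × 1.52 + 0.19 × (-0.76) = 1.2312 − 0.1444 = 1.09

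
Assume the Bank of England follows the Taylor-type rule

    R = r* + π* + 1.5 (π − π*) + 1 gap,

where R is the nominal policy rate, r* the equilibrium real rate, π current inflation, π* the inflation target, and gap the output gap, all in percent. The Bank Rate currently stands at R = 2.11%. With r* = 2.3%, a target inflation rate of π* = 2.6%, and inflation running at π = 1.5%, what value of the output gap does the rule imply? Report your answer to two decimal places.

-1.14%

1 gap = 2.11 − 2.3 − 2.6 − 1.5 × (1.5 − 2.6) = -1.14
gap = -1.14 / 1 = -1.14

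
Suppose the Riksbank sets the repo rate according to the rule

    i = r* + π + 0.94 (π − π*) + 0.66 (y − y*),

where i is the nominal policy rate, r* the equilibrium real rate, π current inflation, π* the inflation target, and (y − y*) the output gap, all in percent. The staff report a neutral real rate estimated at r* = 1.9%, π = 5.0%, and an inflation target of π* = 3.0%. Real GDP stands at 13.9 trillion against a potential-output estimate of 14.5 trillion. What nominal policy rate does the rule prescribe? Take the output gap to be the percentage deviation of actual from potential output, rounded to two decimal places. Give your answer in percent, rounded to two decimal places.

Output gap = 100 × (13.9 − 14.5) / 14.5 = -4.14%.
i = 1.90 + 5.00 + 0.94 × (5.00 − 3.00) + 0.66 × (-4.14)
   = 1.90 + 5 + 1.88 − 2.7324 = 6.05

6.05%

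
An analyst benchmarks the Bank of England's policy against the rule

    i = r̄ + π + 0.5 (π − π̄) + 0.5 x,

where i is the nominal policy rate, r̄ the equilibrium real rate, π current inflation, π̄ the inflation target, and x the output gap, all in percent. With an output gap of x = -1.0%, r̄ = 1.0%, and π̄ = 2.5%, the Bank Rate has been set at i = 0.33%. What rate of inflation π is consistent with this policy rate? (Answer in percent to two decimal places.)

0.72%

Collecting π: i = r̄ + (1 + 0.5) π − 0.5 π̄ + 0.5 x
1.5 π = 0.33 − 1.0 + 0.5 × 2.5 − 0.5 × (-1.0) = 1.08
π = 1.08 / 1.5 = 0.72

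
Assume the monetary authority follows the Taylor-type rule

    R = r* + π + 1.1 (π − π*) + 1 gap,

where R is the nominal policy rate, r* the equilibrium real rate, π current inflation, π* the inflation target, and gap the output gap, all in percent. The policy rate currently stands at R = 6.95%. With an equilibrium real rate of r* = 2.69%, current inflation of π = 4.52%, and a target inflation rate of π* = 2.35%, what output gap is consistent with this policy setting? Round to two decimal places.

1 gap = 6.95 − 2.69 − 4.52 − 1.1 × (4.52 − 2.35) = -2.647
gap = -2.647 / 1 = -2.65

-2.65%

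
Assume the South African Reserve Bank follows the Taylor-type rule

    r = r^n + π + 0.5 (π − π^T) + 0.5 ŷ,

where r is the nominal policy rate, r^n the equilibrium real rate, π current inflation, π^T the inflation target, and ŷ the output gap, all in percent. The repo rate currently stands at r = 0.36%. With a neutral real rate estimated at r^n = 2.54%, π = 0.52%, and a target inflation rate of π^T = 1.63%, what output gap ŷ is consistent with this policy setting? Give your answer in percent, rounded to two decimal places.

-4.29%

0.5 ŷ = 0.36 − 2.54 − 0.52 − 0.5 × (0.52 − 1.63) = -2.145
ŷ = -2.145 / 0.5 = -4.29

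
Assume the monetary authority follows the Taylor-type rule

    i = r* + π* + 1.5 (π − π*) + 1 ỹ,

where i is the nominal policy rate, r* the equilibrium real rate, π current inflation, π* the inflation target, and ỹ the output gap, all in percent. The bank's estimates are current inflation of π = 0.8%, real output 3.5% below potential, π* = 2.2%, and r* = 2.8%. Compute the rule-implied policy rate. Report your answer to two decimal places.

Output 3.5% below potential → ỹ = -3.5.
i = 2.8 + 2.2 + 1.5 × (0.8 − 2.2) + 1 × (-3.5)
   = 2.8 + 2.2 − 2.1 − 3.5 = -0.60

-0.60%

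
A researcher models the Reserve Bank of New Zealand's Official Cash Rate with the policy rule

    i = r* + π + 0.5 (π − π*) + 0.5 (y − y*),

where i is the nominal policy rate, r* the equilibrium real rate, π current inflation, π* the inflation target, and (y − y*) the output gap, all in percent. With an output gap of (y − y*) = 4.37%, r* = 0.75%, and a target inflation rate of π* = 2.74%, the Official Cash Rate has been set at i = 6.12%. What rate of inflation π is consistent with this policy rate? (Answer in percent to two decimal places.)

3.04%

Collecting π: i = r* + (1 + 0.5) π − 0.5 π* + 0.5 (y − y*)
1.5 π = 6.12 − 0.75 + 0.5 × 2.74 − 0.5 × 4.37 = 4.555
π = 4.555 / 1.5 = 3.04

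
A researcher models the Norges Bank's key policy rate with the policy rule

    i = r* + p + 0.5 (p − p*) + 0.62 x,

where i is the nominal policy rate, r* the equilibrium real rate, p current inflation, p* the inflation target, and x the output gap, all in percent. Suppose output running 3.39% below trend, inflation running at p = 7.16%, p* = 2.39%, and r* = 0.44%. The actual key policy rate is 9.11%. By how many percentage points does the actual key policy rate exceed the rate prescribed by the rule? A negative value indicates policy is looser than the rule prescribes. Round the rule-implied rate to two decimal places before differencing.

Output 3.39% below potential → x = -3.39.
i = 0.44 + 7.16 + 0.5 × (7.16 − 2.39) + 0.62 × (-3.39)
   = 0.44 + 7.16 + 2.385 − 2.1018 = 7.88
Deviation = 9.11 − 7.88 = 1.23 pp.

1.23 pp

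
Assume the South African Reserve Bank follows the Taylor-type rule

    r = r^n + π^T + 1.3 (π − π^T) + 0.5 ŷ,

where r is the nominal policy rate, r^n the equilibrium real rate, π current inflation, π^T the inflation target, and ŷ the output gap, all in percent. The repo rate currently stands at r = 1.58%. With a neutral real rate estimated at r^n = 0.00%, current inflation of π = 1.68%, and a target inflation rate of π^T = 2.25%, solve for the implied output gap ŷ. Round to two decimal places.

0.14%

0.5 ŷ = 1.58 − 0.00 − 2.25 − 1.3 × (1.68 − 2.25) = 0.071
ŷ = 0.071 / 0.5 = 0.14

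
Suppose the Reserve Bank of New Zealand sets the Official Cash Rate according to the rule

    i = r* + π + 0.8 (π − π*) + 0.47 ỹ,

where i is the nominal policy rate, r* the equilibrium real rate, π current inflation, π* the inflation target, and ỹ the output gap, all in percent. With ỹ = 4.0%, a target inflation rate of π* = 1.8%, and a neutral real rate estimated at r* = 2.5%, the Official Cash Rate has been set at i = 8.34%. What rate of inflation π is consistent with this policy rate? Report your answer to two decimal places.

3.00%

Collecting π: i = r* + (1 + 0.8) π − 0.8 π* + 0.47 ỹ
1.8 π = 8.34 − 2.5 + 0.8 × 1.8 − 0.47 × 4.0 = 5.4
π = 5.4 / 1.8 = 3.00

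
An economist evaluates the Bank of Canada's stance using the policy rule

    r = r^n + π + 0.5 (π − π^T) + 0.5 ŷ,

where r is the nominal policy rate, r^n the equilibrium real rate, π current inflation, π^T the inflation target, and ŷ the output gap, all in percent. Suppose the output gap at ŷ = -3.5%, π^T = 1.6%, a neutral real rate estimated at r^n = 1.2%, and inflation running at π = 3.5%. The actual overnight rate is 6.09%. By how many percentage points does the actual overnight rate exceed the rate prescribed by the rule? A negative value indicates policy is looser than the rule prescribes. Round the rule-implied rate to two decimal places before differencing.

r = 1.2 + 3.5 + 0.5 × (3.5 − 1.6) + 0.5 × (-3.5)
   = 1.2 + 3.5 + 0.95 − 1.75 = 3.90
Deviation = 6.09 − 3.90 = 2.19 pp.

2.19 pp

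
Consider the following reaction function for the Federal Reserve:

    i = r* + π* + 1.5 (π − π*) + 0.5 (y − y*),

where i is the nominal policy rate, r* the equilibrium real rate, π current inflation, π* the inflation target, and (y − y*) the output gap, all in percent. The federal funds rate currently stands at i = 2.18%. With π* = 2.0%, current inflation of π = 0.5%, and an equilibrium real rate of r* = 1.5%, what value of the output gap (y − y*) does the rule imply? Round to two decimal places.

1.86%

0.5 (y − y*) = 2.18 − 1.5 − 2.0 − 1.5 × (0.5 − 2.0) = 0.93
(y − y*) = 0.93 / 0.5 = 1.86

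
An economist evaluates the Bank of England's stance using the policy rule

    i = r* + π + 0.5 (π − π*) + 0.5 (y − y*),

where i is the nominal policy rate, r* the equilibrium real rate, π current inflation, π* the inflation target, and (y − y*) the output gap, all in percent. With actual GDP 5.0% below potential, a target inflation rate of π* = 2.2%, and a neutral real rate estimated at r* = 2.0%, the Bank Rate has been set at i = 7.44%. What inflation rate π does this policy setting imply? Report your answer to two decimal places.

Output 5.0% below potential → (y − y*) = -5.0.
Collecting π: i = r* + (1 + 0.5) π − 0.5 π* + 0.5 (y − y*)
1.5 π = 7.44 − 2.0 + 0.5 × 2.2 − 0.5 × (-5.0) = 9.04
π = 9.04 / 1.5 = 6.03

6.03%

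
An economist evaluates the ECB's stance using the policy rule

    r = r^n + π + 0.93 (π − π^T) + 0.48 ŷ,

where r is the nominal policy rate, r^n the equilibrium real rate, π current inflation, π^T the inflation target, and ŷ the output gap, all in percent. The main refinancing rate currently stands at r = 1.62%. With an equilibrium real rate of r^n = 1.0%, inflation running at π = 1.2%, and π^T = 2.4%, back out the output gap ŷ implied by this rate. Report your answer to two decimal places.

1.12%

0.48 ŷ = 1.62 − 1.0 − 1.2 − 0.93 × (1.2 − 2.4) = 0.536
ŷ = 0.536 / 0.48 = 1.12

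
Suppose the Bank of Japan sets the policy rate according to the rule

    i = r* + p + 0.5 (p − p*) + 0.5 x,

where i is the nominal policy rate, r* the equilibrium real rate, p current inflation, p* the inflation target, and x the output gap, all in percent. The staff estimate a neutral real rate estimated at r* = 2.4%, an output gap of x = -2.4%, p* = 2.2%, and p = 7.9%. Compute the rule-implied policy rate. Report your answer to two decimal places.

11.95%

i = 2.4 + 7.9 + 0.5 × (7.9 − 2.2) + 0.5 × (-2.4)
   = 2.4 + 7.9 + 2.85 − 1.2 = 11.95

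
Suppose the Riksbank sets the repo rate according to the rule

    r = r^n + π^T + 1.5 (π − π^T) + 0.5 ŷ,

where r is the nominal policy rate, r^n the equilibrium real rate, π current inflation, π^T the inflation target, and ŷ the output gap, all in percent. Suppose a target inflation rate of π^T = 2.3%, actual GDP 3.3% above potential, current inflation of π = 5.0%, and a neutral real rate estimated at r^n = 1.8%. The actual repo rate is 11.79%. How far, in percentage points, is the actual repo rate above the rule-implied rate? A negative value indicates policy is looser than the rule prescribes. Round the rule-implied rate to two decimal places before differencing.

Output 3.3% above potential → ŷ = 3.3.
r = 1.8 + 2.3 + 1.5 × (5.0 − 2.3) + 0.5 × 3.3
   = 1.8 + 2.3 + 4.05 + 1.65 = 9.80
Deviation = 11.79 − 9.80 = 1.99 pp.

1.99 pp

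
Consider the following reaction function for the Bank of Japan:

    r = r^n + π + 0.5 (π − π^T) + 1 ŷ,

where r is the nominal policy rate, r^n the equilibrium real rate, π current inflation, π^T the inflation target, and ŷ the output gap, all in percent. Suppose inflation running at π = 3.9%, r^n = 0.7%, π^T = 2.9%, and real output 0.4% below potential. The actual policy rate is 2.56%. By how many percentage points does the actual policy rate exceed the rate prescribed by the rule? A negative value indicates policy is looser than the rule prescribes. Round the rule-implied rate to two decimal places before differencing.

-2.14 pp

Output 0.4% below potential → ŷ = -0.4.
r = 0.7 + 3.9 + 0.5 × (3.9 − 2.9) + 1 × (-0.4)
   = 0.7 + 3.9 + 0.5 − 0.4 = 4.70
Deviation = 2.56 − 4.70 = -2.14 pp.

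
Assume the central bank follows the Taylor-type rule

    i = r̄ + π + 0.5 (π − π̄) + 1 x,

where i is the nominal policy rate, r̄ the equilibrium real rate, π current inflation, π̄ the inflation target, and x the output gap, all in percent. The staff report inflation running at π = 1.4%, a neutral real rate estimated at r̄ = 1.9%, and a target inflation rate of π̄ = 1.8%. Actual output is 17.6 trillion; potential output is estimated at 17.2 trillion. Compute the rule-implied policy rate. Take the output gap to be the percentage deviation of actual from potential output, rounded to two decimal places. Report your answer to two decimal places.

5.43%

Output gap = 100 × (17.6 − 17.2) / 17.2 = 2.33%.
i = 1.90 + 1.40 + 0.5 × (1.40 − 1.80) + 1 × 2.33
   = 1.90 + 1.4 − 0.2 + 2.33 = 5.43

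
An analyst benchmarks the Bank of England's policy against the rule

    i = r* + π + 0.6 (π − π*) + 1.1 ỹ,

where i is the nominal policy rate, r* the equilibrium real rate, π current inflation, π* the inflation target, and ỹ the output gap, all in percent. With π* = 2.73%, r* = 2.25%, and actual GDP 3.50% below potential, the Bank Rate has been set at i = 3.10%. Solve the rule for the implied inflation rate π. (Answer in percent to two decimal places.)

Output 3.50% below potential → ỹ = -3.50.
Collecting π: i = r* + (1 + 0.6) π − 0.6 π* + 1.1 ỹ
1.6 π = 3.10 − 2.25 + 0.6 × 2.73 − 1.1 × (-3.50) = 6.338
π = 6.338 / 1.6 = 3.96

3.96%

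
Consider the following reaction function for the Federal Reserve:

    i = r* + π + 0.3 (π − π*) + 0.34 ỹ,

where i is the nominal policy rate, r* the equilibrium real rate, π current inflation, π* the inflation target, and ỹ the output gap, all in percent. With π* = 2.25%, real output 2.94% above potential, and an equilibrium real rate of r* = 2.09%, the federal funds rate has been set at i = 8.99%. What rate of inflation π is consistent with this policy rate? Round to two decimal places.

Output 2.94% above potential → ỹ = 2.94.
Collecting π: i = r* + (1 + 0.3) π − 0.3 π* + 0.34 ỹ
1.3 π = 8.99 − 2.09 + 0.3 × 2.25 − 0.34 × 2.94 = 6.5754
π = 6.5754 / 1.3 = 5.06

5.06%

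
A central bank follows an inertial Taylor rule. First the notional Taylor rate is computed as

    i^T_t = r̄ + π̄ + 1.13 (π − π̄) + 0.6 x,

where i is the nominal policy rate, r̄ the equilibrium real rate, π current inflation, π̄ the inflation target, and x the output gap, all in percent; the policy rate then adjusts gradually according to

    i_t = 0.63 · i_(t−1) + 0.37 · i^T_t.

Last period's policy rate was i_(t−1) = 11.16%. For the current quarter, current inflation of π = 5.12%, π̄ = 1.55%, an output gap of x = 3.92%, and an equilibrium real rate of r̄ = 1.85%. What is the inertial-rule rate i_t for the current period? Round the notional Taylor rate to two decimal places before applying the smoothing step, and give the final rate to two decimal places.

i^T_t = 1.85 + 1.55 + 1.13 × (5.12 − 1.55) + 0.6 × 3.92
   = 1.85 + 1.55 + 4.0341 + 2.352 = 9.79
i_t = 0.63 × 11.16 + 0.37 × 9.79 = 7.0308 + 3.6223 = 10.65

10.65%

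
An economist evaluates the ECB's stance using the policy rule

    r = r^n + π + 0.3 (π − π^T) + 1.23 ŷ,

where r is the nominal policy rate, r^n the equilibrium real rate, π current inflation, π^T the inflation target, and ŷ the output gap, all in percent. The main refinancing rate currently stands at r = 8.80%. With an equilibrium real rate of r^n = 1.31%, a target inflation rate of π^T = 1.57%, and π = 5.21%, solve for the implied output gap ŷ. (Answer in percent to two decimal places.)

1.23 ŷ = 8.80 − 1.31 − 5.21 − 0.3 × (5.21 − 1.57) = 1.188
ŷ = 1.188 / 1.23 = 0.97

0.97%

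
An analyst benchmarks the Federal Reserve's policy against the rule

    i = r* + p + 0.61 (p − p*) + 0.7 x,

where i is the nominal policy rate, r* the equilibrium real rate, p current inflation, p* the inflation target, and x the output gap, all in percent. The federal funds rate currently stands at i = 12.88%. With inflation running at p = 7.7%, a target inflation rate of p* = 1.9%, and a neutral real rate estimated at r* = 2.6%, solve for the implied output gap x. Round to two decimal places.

0.7 x = 12.88 − 2.6 − 7.7 − 0.61 × (7.7 − 1.9) = -0.958
x = -0.958 / 0.7 = -1.37

-1.37%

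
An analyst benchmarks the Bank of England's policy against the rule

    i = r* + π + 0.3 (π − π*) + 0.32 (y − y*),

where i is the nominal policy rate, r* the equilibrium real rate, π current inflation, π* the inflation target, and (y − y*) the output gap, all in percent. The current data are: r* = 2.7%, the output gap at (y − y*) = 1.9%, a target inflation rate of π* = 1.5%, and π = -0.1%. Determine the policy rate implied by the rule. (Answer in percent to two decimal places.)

i = 2.7 + (-0.1) + 0.3 × (-0.1 − 1.5) + 0.32 × 1.9
   = 2.7 − 0.1 − 0.48 + 0.608 = 2.73

2.73%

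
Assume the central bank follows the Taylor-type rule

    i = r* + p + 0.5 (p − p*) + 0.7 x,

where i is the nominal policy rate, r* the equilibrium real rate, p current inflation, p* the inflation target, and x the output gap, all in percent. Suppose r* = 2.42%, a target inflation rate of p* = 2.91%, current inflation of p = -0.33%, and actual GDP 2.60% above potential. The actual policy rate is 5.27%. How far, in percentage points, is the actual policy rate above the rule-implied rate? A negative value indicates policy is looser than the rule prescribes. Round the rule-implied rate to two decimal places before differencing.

2.98 pp

Output 2.60% above potential → x = 2.60.
i = 2.42 + (-0.33) + 0.5 × (-0.33 − 2.91) + 0.7 × 2.60
   = 2.42 − 0.33 − 1.62 + 1.82 = 2.29
Deviation = 5.27 − 2.29 = 2.98 pp.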